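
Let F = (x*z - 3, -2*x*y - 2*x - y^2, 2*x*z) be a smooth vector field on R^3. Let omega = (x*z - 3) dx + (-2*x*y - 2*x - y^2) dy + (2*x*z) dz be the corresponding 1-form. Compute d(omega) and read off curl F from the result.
d(omega) = (0) dy ∧ dz + (x - 2*z) dz ∧ dx + (-2*y - 2) dx ∧ dy; curl F = (0, x - 2*z, -2*y - 2)

d omega = sum_{i<j} (∂f_j/∂x_i - ∂f_i/∂x_j) dx_i ∧ dx_j. Under the identification (dy ∧ dz, dz ∧ dx, dx ∧ dy) ↔ (e_x, e_y, e_z), the coefficients are exactly the components of curl F. Compute:
  ∂R/∂y - ∂Q/∂z = (0) - (0) = 0
  ∂P/∂z - ∂R/∂x = (x) - (2*z) = x - 2*z
  ∂Q/∂x - ∂P/∂y = (-2*y - 2) - (0) = -2*y - 2.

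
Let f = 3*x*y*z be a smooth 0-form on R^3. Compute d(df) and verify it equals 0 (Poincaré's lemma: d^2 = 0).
d(df) = 0

Step 1: df = sum_i (∂f/∂x_i) dx_i = (3*y*z) dx + (3*x*z) dy + (3*x*y) dz.
Step 2: Apply d again. Using the 1-form formula, the coefficient of dx ∧ dy in d(df) is ∂^2 f/∂x ∂y - ∂^2 f/∂y ∂x = (3*z) - (3*z) = 0 (equality of mixed partials for smooth f).
Similarly for dx ∧ dz and dy ∧ dz — all coefficients vanish. So d(df) = 0.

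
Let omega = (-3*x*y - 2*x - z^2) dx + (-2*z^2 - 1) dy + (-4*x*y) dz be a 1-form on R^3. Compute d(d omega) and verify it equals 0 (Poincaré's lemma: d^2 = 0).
d(d omega) = 0

Step 1: d omega = sum_{i<j} (∂f_j/∂x_i - ∂f_i/∂x_j) dx_i ∧ dx_j:
  coeff of dx ∧ dy: 3*x
  coeff of dx ∧ dz: -4*y + 2*z
  coeff of dy ∧ dz: -4*x + 4*z
Step 2: Apply d again to each 2-form coefficient. The only possible 3-form in R^3 is dx ∧ dy ∧ dz, with coefficient
  ∂(coeff of dy∧dz)/∂x - ∂(coeff of dx∧dz)/∂y + ∂(coeff of dx∧dy)/∂z
  = ∂/∂x (-4*x + 4*z) - ∂/∂y (-4*y + 2*z) + ∂/∂z (3*x).
Each of these terms simplifies to sums of mixed partials that cancel in pairs. The result is 0 (by equality of mixed partials for smooth functions — Schwarz / Clairaut).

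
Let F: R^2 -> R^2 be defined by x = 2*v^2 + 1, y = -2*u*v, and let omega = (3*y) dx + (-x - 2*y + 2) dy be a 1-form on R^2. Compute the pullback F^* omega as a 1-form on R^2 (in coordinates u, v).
F^* omega = (2*v*(-4*u*v + 2*v^2 - 1)) du + (2*u*(-4*u*v - 10*v^2 - 1)) dv

Using F^*(f dg) = (f ∘ F) d(g ∘ F), substitute each coordinate x_i by F_i(u, v) in f_i, and replace dx_i by d F_i = (∂F_i/∂u) du + (∂F_i/∂v) dv.
  For the x component: f_1(F) = -6*u*v; d F_1 = (0) du + (4*v) dv
  For the y component: f_2(F) = 4*u*v - 2*v^2 + 1; d F_2 = (-2*v) du + (-2*u) dv
Combining and collecting du, dv coefficients:
  coeff of du: 2*v*(-4*u*v + 2*v^2 - 1)
  coeff of dv: 2*u*(-4*u*v - 10*v^2 - 1)
F^* omega = (2*v*(-4*u*v + 2*v^2 - 1)) du + (2*u*(-4*u*v - 10*v^2 - 1)) dv.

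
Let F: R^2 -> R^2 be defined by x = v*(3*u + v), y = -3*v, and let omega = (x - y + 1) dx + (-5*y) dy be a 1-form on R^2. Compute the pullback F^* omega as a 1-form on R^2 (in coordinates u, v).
F^* omega = (3*v*(3*u*v + v^2 + 3*v + 1)) du + (9*u^2*v + 9*u*v^2 + 9*u*v + 3*u + 2*v^3 + 6*v^2 - 43*v) dv

Using F^*(f dg) = (f ∘ F) d(g ∘ F), substitute each coordinate x_i by F_i(u, v) in f_i, and replace dx_i by d F_i = (∂F_i/∂u) du + (∂F_i/∂v) dv.
  For the x component: f_1(F) = 3*u*v + v^2 + 3*v + 1; d F_1 = (3*v) du + (3*u + 2*v) dv
  For the y component: f_2(F) = 15*v; d F_2 = (0) du + (-3) dv
Combining and collecting du, dv coefficients:
  coeff of du: 3*v*(3*u*v + v^2 + 3*v + 1)
  coeff of dv: 9*u^2*v + 9*u*v^2 + 9*u*v + 3*u + 2*v^3 + 6*v^2 - 43*v
F^* omega = (3*v*(3*u*v + v^2 + 3*v + 1)) du + (9*u^2*v + 9*u*v^2 + 9*u*v + 3*u + 2*v^3 + 6*v^2 - 43*v) dv.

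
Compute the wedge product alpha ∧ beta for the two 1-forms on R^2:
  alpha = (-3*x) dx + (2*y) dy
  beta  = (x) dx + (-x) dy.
alpha ∧ beta = (x*(3*x - 2*y)) dx ∧ dy

Distribute the wedge, using dx_i ∧ dx_j = -dx_j ∧ dx_i and dx_i ∧ dx_i = 0. For each pair (i, j) with i < j, the coefficient of dx_i ∧ dx_j in alpha ∧ beta is (alpha_i * beta_j - alpha_j * beta_i). Collecting: alpha ∧ beta = (x*(3*x - 2*y)) dx ∧ dy.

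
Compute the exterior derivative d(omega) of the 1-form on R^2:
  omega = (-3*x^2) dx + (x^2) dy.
d(omega) = (2*x) dx ∧ dy

For a 1-form omega = sum_i f_i dx_i, the exterior derivative is
  d(omega) = sum_{i < j} (∂f_j/∂x_i - ∂f_i/∂x_j) dx_i ∧ dx_j.
  coefficient of dx ∧ dy: ∂f_2/∂x - ∂f_1/∂y = ∂(x^2)/∂x - ∂(-3*x^2)/∂y = 2*x
Assembling: d(omega) = (2*x) dx ∧ dy.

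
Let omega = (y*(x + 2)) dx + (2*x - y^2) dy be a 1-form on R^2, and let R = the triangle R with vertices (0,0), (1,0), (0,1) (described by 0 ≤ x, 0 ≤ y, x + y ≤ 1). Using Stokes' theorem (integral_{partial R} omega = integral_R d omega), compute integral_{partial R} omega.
integral_(partial R) omega = -1/6

Stokes: integral_partial_R omega = integral_R d omega with d omega = (∂Q/∂x - ∂P/∂y) dx ∧ dy.
  ∂Q/∂x = 2
  ∂P/∂y = x + 2
  integrand = ∂Q/∂x - ∂P/∂y = -x.
Integrating over R: integral_0^1 integral_0^{1-x} (-x) dy dx = -1/6.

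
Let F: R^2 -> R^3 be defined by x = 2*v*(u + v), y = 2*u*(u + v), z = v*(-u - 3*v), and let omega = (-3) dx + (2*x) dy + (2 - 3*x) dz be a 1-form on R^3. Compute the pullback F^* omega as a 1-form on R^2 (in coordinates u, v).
F^* omega = (2*v*(8*u^2 + 15*u*v + 7*v^2 - 4)) du + (14*u^2*v + 50*u*v^2 - 8*u + 36*v^3 - 24*v) dv

Using F^*(f dg) = (f ∘ F) d(g ∘ F), substitute each coordinate x_i by F_i(u, v) in f_i, and replace dx_i by d F_i = (∂F_i/∂u) du + (∂F_i/∂v) dv.
  For the x component: f_1(F) = -3; d F_1 = (2*v) du + (2*u + 4*v) dv
  For the y component: f_2(F) = 4*v*(u + v); d F_2 = (4*u + 2*v) du + (2*u) dv
  For the z component: f_3(F) = -6*u*v - 6*v^2 + 2; d F_3 = (-v) du + (-u - 6*v) dv
Combining and collecting du, dv coefficients:
  coeff of du: 2*v*(8*u^2 + 15*u*v + 7*v^2 - 4)
  coeff of dv: 14*u^2*v + 50*u*v^2 - 8*u + 36*v^3 - 24*v
F^* omega = (2*v*(8*u^2 + 15*u*v + 7*v^2 - 4)) du + (14*u^2*v + 50*u*v^2 - 8*u + 36*v^3 - 24*v) dv.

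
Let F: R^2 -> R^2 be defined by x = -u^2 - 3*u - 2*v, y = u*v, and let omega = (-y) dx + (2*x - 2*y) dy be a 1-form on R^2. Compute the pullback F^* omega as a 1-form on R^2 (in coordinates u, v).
F^* omega = (v*(-2*u*v - 3*u - 4*v)) du + (2*u*(-u^2 - u*v - 3*u - v)) dv

Using F^*(f dg) = (f ∘ F) d(g ∘ F), substitute each coordinate x_i by F_i(u, v) in f_i, and replace dx_i by d F_i = (∂F_i/∂u) du + (∂F_i/∂v) dv.
  For the x component: f_1(F) = -u*v; d F_1 = (-2*u - 3) du + (-2) dv
  For the y component: f_2(F) = -2*u^2 - 2*u*v - 6*u - 4*v; d F_2 = (v) du + (u) dv
Combining and collecting du, dv coefficients:
  coeff of du: v*(-2*u*v - 3*u - 4*v)
  coeff of dv: 2*u*(-u^2 - u*v - 3*u - v)
F^* omega = (v*(-2*u*v - 3*u - 4*v)) du + (2*u*(-u^2 - u*v - 3*u - v)) dv.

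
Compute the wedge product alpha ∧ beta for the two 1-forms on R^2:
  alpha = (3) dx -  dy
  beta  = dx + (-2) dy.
alpha ∧ beta = (-5) dx ∧ dy

Distribute the wedge, using dx_i ∧ dx_j = -dx_j ∧ dx_i and dx_i ∧ dx_i = 0. For each pair (i, j) with i < j, the coefficient of dx_i ∧ dx_j in alpha ∧ beta is (alpha_i * beta_j - alpha_j * beta_i). Collecting: alpha ∧ beta = (-5) dx ∧ dy.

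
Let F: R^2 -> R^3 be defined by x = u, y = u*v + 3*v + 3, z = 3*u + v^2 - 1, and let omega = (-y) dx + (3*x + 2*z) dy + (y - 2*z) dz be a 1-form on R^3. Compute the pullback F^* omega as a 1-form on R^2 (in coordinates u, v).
F^* omega = (11*u*v - 18*u + 2*v^3 - 6*v^2 + 4*v + 12) du + (9*u^2 + 4*u*v^2 - 12*u*v + 25*u - 4*v^3 + 12*v^2 + 10*v - 6) dv

Using F^*(f dg) = (f ∘ F) d(g ∘ F), substitute each coordinate x_i by F_i(u, v) in f_i, and replace dx_i by d F_i = (∂F_i/∂u) du + (∂F_i/∂v) dv.
  For the x component: f_1(F) = -u*v - 3*v - 3; d F_1 = (1) du + (0) dv
  For the y component: f_2(F) = 9*u + 2*v^2 - 2; d F_2 = (v) du + (u + 3) dv
  For the z component: f_3(F) = u*v - 6*u - 2*v^2 + 3*v + 5; d F_3 = (3) du + (2*v) dv
Combining and collecting du, dv coefficients:
  coeff of du: 11*u*v - 18*u + 2*v^3 - 6*v^2 + 4*v + 12
  coeff of dv: 9*u^2 + 4*u*v^2 - 12*u*v + 25*u - 4*v^3 + 12*v^2 + 10*v - 6
F^* omega = (11*u*v - 18*u + 2*v^3 - 6*v^2 + 4*v + 12) du + (9*u^2 + 4*u*v^2 - 12*u*v + 25*u - 4*v^3 + 12*v^2 + 10*v - 6) dv.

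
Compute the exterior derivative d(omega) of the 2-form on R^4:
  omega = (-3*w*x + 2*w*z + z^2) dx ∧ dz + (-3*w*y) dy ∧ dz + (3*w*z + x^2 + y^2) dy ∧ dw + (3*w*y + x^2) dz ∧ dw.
d(omega) = (-x + 2*z) dx ∧ dz ∧ dw + (-3*y) dy ∧ dz ∧ dw + (2*x) dx ∧ dy ∧ dw

For a 2-form omega = sum_{i<j} g_{ij} dx_i ∧ dx_j, the exterior derivative is
  d(omega) = sum_{i<j} d(g_{ij}) ∧ dx_i ∧ dx_j = sum_{i<j, k} (∂g_{ij}/∂x_k) dx_k ∧ dx_i ∧ dx_j.
Expand each term, using dx_k ∧ dx_i ∧ dx_j = sgn(permutation) dx_{(a)} ∧ dx_{(b)} ∧ dx_{(c)} with (a < b < c) sorted:
  d(-3*w*x + 2*w*z + z^2) includes (∂/∂w)(-3*w*x + 2*w*z + z^2) dw = (-3*x + 2*z) dw, which multiplied by dx ∧ dz gives (-3*x + 2*z) dx ∧ dz ∧ dw
  d(-3*w*y) includes (∂/∂w)(-3*w*y) dw = (-3*y) dw, which multiplied by dy ∧ dz gives (-3*y) dy ∧ dz ∧ dw
  d(3*w*z + x^2 + y^2) includes (∂/∂x)(3*w*z + x^2 + y^2) dx = (2*x) dx, which multiplied by dy ∧ dw gives (2*x) dx ∧ dy ∧ dw
  d(3*w*z + x^2 + y^2) includes (∂/∂z)(3*w*z + x^2 + y^2) dz = (3*w) dz, which multiplied by dy ∧ dw gives (-3*w) dy ∧ dz ∧ dw
  d(3*w*y + x^2) includes (∂/∂x)(3*w*y + x^2) dx = (2*x) dx, which multiplied by dz ∧ dw gives (2*x) dx ∧ dz ∧ dw
  d(3*w*y + x^2) includes (∂/∂y)(3*w*y + x^2) dy = (3*w) dy, which multiplied by dz ∧ dw gives (3*w) dy ∧ dz ∧ dw
Collecting like 3-forms: d(omega) = (-x + 2*z) dx ∧ dz ∧ dw + (-3*y) dy ∧ dz ∧ dw + (2*x) dx ∧ dy ∧ dw.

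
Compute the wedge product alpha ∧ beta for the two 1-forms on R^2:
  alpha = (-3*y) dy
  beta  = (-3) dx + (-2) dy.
alpha ∧ beta = (-9*y) dx ∧ dy

Distribute the wedge, using dx_i ∧ dx_j = -dx_j ∧ dx_i and dx_i ∧ dx_i = 0. For each pair (i, j) with i < j, the coefficient of dx_i ∧ dx_j in alpha ∧ beta is (alpha_i * beta_j - alpha_j * beta_i). Collecting: alpha ∧ beta = (-9*y) dx ∧ dy.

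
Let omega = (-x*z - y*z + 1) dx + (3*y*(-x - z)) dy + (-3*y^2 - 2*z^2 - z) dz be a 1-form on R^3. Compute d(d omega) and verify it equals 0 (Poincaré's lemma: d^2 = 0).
d(d omega) = 0

Step 1: d omega = sum_{i<j} (∂f_j/∂x_i - ∂f_i/∂x_j) dx_i ∧ dx_j:
  coeff of dx ∧ dy: -3*y + z
  coeff of dx ∧ dz: x + y
  coeff of dy ∧ dz: -3*y
Step 2: Apply d again to each 2-form coefficient. The only possible 3-form in R^3 is dx ∧ dy ∧ dz, with coefficient
  ∂(coeff of dy∧dz)/∂x - ∂(coeff of dx∧dz)/∂y + ∂(coeff of dx∧dy)/∂z
  = ∂/∂x (-3*y) - ∂/∂y (x + y) + ∂/∂z (-3*y + z).
Each of these terms simplifies to sums of mixed partials that cancel in pairs. The result is 0 (by equality of mixed partials for smooth functions — Schwarz / Clairaut).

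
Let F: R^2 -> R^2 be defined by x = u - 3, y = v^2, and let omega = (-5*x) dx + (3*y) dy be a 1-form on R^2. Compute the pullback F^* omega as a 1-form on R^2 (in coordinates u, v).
F^* omega = (15 - 5*u) du + (6*v^3) dv

Using F^*(f dg) = (f ∘ F) d(g ∘ F), substitute each coordinate x_i by F_i(u, v) in f_i, and replace dx_i by d F_i = (∂F_i/∂u) du + (∂F_i/∂v) dv.
  For the x component: f_1(F) = 15 - 5*u; d F_1 = (1) du + (0) dv
  For the y component: f_2(F) = 3*v^2; d F_2 = (0) du + (2*v) dv
Combining and collecting du, dv coefficients:
  coeff of du: 15 - 5*u
  coeff of dv: 6*v^3
F^* omega = (15 - 5*u) du + (6*v^3) dv.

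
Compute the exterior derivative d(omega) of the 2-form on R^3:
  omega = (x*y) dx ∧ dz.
d(omega) = (-x) dx ∧ dy ∧ dz

For a 2-form omega = sum_{i<j} g_{ij} dx_i ∧ dx_j, the exterior derivative is
  d(omega) = sum_{i<j} d(g_{ij}) ∧ dx_i ∧ dx_j = sum_{i<j, k} (∂g_{ij}/∂x_k) dx_k ∧ dx_i ∧ dx_j.
Expand each term, using dx_k ∧ dx_i ∧ dx_j = sgn(permutation) dx_{(a)} ∧ dx_{(b)} ∧ dx_{(c)} with (a < b < c) sorted:
  d(x*y) includes (∂/∂y)(x*y) dy = (x) dy, which multiplied by dx ∧ dz gives (-x) dx ∧ dy ∧ dz
Collecting like 3-forms: d(omega) = (-x) dx ∧ dy ∧ dz.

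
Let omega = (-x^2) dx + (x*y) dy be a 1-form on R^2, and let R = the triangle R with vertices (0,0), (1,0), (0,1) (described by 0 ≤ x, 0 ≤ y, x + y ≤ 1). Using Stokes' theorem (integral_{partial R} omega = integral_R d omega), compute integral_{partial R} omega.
integral_(partial R) omega = 1/6

Stokes: integral_partial_R omega = integral_R d omega with d omega = (∂Q/∂x - ∂P/∂y) dx ∧ dy.
  ∂Q/∂x = y
  ∂P/∂y = 0
  integrand = ∂Q/∂x - ∂P/∂y = y.
Integrating over R: integral_0^1 integral_0^{1-x} (y) dy dx = 1/6.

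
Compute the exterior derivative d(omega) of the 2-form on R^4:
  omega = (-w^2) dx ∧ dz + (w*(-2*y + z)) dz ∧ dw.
d(omega) = (-2*w) dx ∧ dz ∧ dw + (-2*w) dy ∧ dz ∧ dw

For a 2-form omega = sum_{i<j} g_{ij} dx_i ∧ dx_j, the exterior derivative is
  d(omega) = sum_{i<j} d(g_{ij}) ∧ dx_i ∧ dx_j = sum_{i<j, k} (∂g_{ij}/∂x_k) dx_k ∧ dx_i ∧ dx_j.
Expand each term, using dx_k ∧ dx_i ∧ dx_j = sgn(permutation) dx_{(a)} ∧ dx_{(b)} ∧ dx_{(c)} with (a < b < c) sorted:
  d(-w^2) includes (∂/∂w)(-w^2) dw = (-2*w) dw, which multiplied by dx ∧ dz gives (-2*w) dx ∧ dz ∧ dw
  d(w*(-2*y + z)) includes (∂/∂y)(w*(-2*y + z)) dy = (-2*w) dy, which multiplied by dz ∧ dw gives (-2*w) dy ∧ dz ∧ dw
Collecting like 3-forms: d(omega) = (-2*w) dx ∧ dz ∧ dw + (-2*w) dy ∧ dz ∧ dw.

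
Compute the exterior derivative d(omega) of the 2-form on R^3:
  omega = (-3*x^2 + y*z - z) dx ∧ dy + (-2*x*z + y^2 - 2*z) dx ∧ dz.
d(omega) = (-y - 1) dx ∧ dy ∧ dz

For a 2-form omega = sum_{i<j} g_{ij} dx_i ∧ dx_j, the exterior derivative is
  d(omega) = sum_{i<j} d(g_{ij}) ∧ dx_i ∧ dx_j = sum_{i<j, k} (∂g_{ij}/∂x_k) dx_k ∧ dx_i ∧ dx_j.
Expand each term, using dx_k ∧ dx_i ∧ dx_j = sgn(permutation) dx_{(a)} ∧ dx_{(b)} ∧ dx_{(c)} with (a < b < c) sorted:
  d(-3*x^2 + y*z - z) includes (∂/∂z)(-3*x^2 + y*z - z) dz = (y - 1) dz, which multiplied by dx ∧ dy gives (y - 1) dx ∧ dy ∧ dz
  d(-2*x*z + y^2 - 2*z) includes (∂/∂y)(-2*x*z + y^2 - 2*z) dy = (2*y) dy, which multiplied by dx ∧ dz gives (-2*y) dx ∧ dy ∧ dz
Collecting like 3-forms: d(omega) = (-y - 1) dx ∧ dy ∧ dz.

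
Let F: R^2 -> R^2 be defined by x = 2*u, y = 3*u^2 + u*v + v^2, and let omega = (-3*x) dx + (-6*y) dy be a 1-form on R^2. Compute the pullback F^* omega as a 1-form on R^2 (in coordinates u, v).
F^* omega = (-108*u^3 - 54*u^2*v - 42*u*v^2 - 12*u - 6*v^3) du + (-18*u^3 - 42*u^2*v - 18*u*v^2 - 12*v^3) dv

Using F^*(f dg) = (f ∘ F) d(g ∘ F), substitute each coordinate x_i by F_i(u, v) in f_i, and replace dx_i by d F_i = (∂F_i/∂u) du + (∂F_i/∂v) dv.
  For the x component: f_1(F) = -6*u; d F_1 = (2) du + (0) dv
  For the y component: f_2(F) = -18*u^2 - 6*u*v - 6*v^2; d F_2 = (6*u + v) du + (u + 2*v) dv
Combining and collecting du, dv coefficients:
  coeff of du: -108*u^3 - 54*u^2*v - 42*u*v^2 - 12*u - 6*v^3
  coeff of dv: -18*u^3 - 42*u^2*v - 18*u*v^2 - 12*v^3
F^* omega = (-108*u^3 - 54*u^2*v - 42*u*v^2 - 12*u - 6*v^3) du + (-18*u^3 - 42*u^2*v - 18*u*v^2 - 12*v^3) dv.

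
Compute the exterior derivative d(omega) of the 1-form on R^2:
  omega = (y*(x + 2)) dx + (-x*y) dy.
d(omega) = (-x - y - 2) dx ∧ dy

For a 1-form omega = sum_i f_i dx_i, the exterior derivative is
  d(omega) = sum_{i < j} (∂f_j/∂x_i - ∂f_i/∂x_j) dx_i ∧ dx_j.
  coefficient of dx ∧ dy: ∂f_2/∂x - ∂f_1/∂y = ∂(-x*y)/∂x - ∂(y*(x + 2))/∂y = -x - y - 2
Assembling: d(omega) = (-x - y - 2) dx ∧ dy.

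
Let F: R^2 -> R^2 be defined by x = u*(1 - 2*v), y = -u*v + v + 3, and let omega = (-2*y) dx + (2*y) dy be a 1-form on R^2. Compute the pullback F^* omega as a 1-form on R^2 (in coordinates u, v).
F^* omega = (-2*u*v^2 + 2*u*v + 2*v^2 + 4*v - 6) du + (-2*u^2*v + 6*u + 2*v + 6) dv

Using F^*(f dg) = (f ∘ F) d(g ∘ F), substitute each coordinate x_i by F_i(u, v) in f_i, and replace dx_i by d F_i = (∂F_i/∂u) du + (∂F_i/∂v) dv.
  For the x component: f_1(F) = 2*u*v - 2*v - 6; d F_1 = (1 - 2*v) du + (-2*u) dv
  For the y component: f_2(F) = -2*u*v + 2*v + 6; d F_2 = (-v) du + (1 - u) dv
Combining and collecting du, dv coefficients:
  coeff of du: -2*u*v^2 + 2*u*v + 2*v^2 + 4*v - 6
  coeff of dv: -2*u^2*v + 6*u + 2*v + 6
F^* omega = (-2*u*v^2 + 2*u*v + 2*v^2 + 4*v - 6) du + (-2*u^2*v + 6*u + 2*v + 6) dv.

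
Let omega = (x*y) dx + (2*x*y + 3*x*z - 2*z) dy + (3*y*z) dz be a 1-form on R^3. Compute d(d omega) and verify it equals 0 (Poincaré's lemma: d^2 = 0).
d(d omega) = 0

Step 1: d omega = sum_{i<j} (∂f_j/∂x_i - ∂f_i/∂x_j) dx_i ∧ dx_j:
  coeff of dx ∧ dy: -x + 2*y + 3*z
  coeff of dx ∧ dz: 0
  coeff of dy ∧ dz: -3*x + 3*z + 2
Step 2: Apply d again to each 2-form coefficient. The only possible 3-form in R^3 is dx ∧ dy ∧ dz, with coefficient
  ∂(coeff of dy∧dz)/∂x - ∂(coeff of dx∧dz)/∂y + ∂(coeff of dx∧dy)/∂z
  = ∂/∂x (-3*x + 3*z + 2) - ∂/∂y (0) + ∂/∂z (-x + 2*y + 3*z).
Each of these terms simplifies to sums of mixed partials that cancel in pairs. The result is 0 (by equality of mixed partials for smooth functions — Schwarz / Clairaut).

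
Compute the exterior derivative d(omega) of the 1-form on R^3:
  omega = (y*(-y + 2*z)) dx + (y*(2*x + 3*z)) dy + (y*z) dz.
d(omega) = (4*y - 2*z) dx ∧ dy + (-2*y) dx ∧ dz + (-3*y + z) dy ∧ dz

For a 1-form omega = sum_i f_i dx_i, the exterior derivative is
  d(omega) = sum_{i < j} (∂f_j/∂x_i - ∂f_i/∂x_j) dx_i ∧ dx_j.
  coefficient of dx ∧ dy: ∂f_2/∂x - ∂f_1/∂y = ∂(y*(2*x + 3*z))/∂x - ∂(y*(-y + 2*z))/∂y = 4*y - 2*z
  coefficient of dx ∧ dz: ∂f_3/∂x - ∂f_1/∂z = ∂(y*z)/∂x - ∂(y*(-y + 2*z))/∂z = -2*y
  coefficient of dy ∧ dz: ∂f_3/∂y - ∂f_2/∂z = ∂(y*z)/∂y - ∂(y*(2*x + 3*z))/∂z = -3*y + z
Assembling: d(omega) = (4*y - 2*z) dx ∧ dy + (-2*y) dx ∧ dz + (-3*y + z) dy ∧ dz.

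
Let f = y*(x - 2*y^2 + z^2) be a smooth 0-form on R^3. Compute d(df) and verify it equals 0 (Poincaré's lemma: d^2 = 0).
d(df) = 0

Step 1: df = sum_i (∂f/∂x_i) dx_i = (y) dx + (x - 6*y^2 + z^2) dy + (2*y*z) dz.
Step 2: Apply d again. Using the 1-form formula, the coefficient of dx ∧ dy in d(df) is ∂^2 f/∂x ∂y - ∂^2 f/∂y ∂x = (1) - (1) = 0 (equality of mixed partials for smooth f).
Similarly for dx ∧ dz and dy ∧ dz — all coefficients vanish. So d(df) = 0.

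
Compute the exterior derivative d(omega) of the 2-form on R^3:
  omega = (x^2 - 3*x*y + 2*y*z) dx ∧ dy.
d(omega) = (2*y) dx ∧ dy ∧ dz

For a 2-form omega = sum_{i<j} g_{ij} dx_i ∧ dx_j, the exterior derivative is
  d(omega) = sum_{i<j} d(g_{ij}) ∧ dx_i ∧ dx_j = sum_{i<j, k} (∂g_{ij}/∂x_k) dx_k ∧ dx_i ∧ dx_j.
Expand each term, using dx_k ∧ dx_i ∧ dx_j = sgn(permutation) dx_{(a)} ∧ dx_{(b)} ∧ dx_{(c)} with (a < b < c) sorted:
  d(x^2 - 3*x*y + 2*y*z) includes (∂/∂z)(x^2 - 3*x*y + 2*y*z) dz = (2*y) dz, which multiplied by dx ∧ dy gives (2*y) dx ∧ dy ∧ dz
Collecting like 3-forms: d(omega) = (2*y) dx ∧ dy ∧ dz.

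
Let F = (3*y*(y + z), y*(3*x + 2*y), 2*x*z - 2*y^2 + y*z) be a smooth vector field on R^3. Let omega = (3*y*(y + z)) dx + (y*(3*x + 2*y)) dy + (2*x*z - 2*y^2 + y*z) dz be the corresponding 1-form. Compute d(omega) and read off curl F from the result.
d(omega) = (-4*y + z) dy ∧ dz + (3*y - 2*z) dz ∧ dx + (-3*y - 3*z) dx ∧ dy; curl F = (-4*y + z, 3*y - 2*z, -3*y - 3*z)

d omega = sum_{i<j} (∂f_j/∂x_i - ∂f_i/∂x_j) dx_i ∧ dx_j. Under the identification (dy ∧ dz, dz ∧ dx, dx ∧ dy) ↔ (e_x, e_y, e_z), the coefficients are exactly the components of curl F. Compute:
  ∂R/∂y - ∂Q/∂z = (-4*y + z) - (0) = -4*y + z
  ∂P/∂z - ∂R/∂x = (3*y) - (2*z) = 3*y - 2*z
  ∂Q/∂x - ∂P/∂y = (3*y) - (6*y + 3*z) = -3*y - 3*z.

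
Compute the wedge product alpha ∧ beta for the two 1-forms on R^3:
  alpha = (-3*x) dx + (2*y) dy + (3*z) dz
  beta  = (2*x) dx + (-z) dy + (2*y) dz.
alpha ∧ beta = (x*(-4*y + 3*z)) dx ∧ dy + (-6*x*(y + z)) dx ∧ dz + (4*y^2 + 3*z^2) dy ∧ dz

Distribute the wedge, using dx_i ∧ dx_j = -dx_j ∧ dx_i and dx_i ∧ dx_i = 0. For each pair (i, j) with i < j, the coefficient of dx_i ∧ dx_j in alpha ∧ beta is (alpha_i * beta_j - alpha_j * beta_i). Collecting: alpha ∧ beta = (x*(-4*y + 3*z)) dx ∧ dy + (-6*x*(y + z)) dx ∧ dz + (4*y^2 + 3*z^2) dy ∧ dz.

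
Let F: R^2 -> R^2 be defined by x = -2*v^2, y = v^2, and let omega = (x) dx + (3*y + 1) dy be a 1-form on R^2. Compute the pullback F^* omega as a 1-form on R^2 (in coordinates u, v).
F^* omega = (14*v^3 + 2*v) dv

Using F^*(f dg) = (f ∘ F) d(g ∘ F), substitute each coordinate x_i by F_i(u, v) in f_i, and replace dx_i by d F_i = (∂F_i/∂u) du + (∂F_i/∂v) dv.
  For the x component: f_1(F) = -2*v^2; d F_1 = (0) du + (-4*v) dv
  For the y component: f_2(F) = 3*v^2 + 1; d F_2 = (0) du + (2*v) dv
Combining and collecting du, dv coefficients:
  coeff of du: 0
  coeff of dv: 14*v^3 + 2*v
F^* omega = (14*v^3 + 2*v) dv.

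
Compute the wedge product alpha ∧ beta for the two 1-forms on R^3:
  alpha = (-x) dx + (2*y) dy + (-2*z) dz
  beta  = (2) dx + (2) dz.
alpha ∧ beta = (-2*x + 4*z) dx ∧ dz + (-4*y) dx ∧ dy + (4*y) dy ∧ dz

Distribute the wedge, using dx_i ∧ dx_j = -dx_j ∧ dx_i and dx_i ∧ dx_i = 0. For each pair (i, j) with i < j, the coefficient of dx_i ∧ dx_j in alpha ∧ beta is (alpha_i * beta_j - alpha_j * beta_i). Collecting: alpha ∧ beta = (-2*x + 4*z) dx ∧ dz + (-4*y) dx ∧ dy + (4*y) dy ∧ dz.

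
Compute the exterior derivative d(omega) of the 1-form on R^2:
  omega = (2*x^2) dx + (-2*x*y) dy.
d(omega) = (-2*y) dx ∧ dy

For a 1-form omega = sum_i f_i dx_i, the exterior derivative is
  d(omega) = sum_{i < j} (∂f_j/∂x_i - ∂f_i/∂x_j) dx_i ∧ dx_j.
  coefficient of dx ∧ dy: ∂f_2/∂x - ∂f_1/∂y = ∂(-2*x*y)/∂x - ∂(2*x^2)/∂y = -2*y
Assembling: d(omega) = (-2*y) dx ∧ dy.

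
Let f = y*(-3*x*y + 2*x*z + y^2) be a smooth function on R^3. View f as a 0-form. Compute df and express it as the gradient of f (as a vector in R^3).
df = (y*(-3*y + 2*z)) dx + (-6*x*y + 2*x*z + 3*y^2) dy + (2*x*y) dz; grad f = (y*(-3*y + 2*z), -6*x*y + 2*x*z + 3*y^2, 2*x*y)

For a 0-form f, d f = (∂f/∂x) dx + (∂f/∂y) dy + (∂f/∂z) dz. The components of the vector representation are exactly the entries of grad f in Cartesian coordinates:
  ∂f/∂x = y*(-3*y + 2*z)
  ∂f/∂y = -6*x*y + 2*x*z + 3*y^2
  ∂f/∂z = 2*x*y.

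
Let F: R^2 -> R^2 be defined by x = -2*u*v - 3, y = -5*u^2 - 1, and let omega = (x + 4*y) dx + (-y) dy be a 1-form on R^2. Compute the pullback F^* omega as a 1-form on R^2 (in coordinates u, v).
F^* omega = (-50*u^3 + 40*u^2*v + 4*u*v^2 - 10*u + 14*v) du + (2*u*(20*u^2 + 2*u*v + 7)) dv

Using F^*(f dg) = (f ∘ F) d(g ∘ F), substitute each coordinate x_i by F_i(u, v) in f_i, and replace dx_i by d F_i = (∂F_i/∂u) du + (∂F_i/∂v) dv.
  For the x component: f_1(F) = -20*u^2 - 2*u*v - 7; d F_1 = (-2*v) du + (-2*u) dv
  For the y component: f_2(F) = 5*u^2 + 1; d F_2 = (-10*u) du + (0) dv
Combining and collecting du, dv coefficients:
  coeff of du: -50*u^3 + 40*u^2*v + 4*u*v^2 - 10*u + 14*v
  coeff of dv: 2*u*(20*u^2 + 2*u*v + 7)
F^* omega = (-50*u^3 + 40*u^2*v + 4*u*v^2 - 10*u + 14*v) du + (2*u*(20*u^2 + 2*u*v + 7)) dv.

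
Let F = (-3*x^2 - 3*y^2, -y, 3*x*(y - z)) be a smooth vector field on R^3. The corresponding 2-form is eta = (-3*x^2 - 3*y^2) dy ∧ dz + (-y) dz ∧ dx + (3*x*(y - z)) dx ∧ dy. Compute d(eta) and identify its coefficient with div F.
d(eta) = (-9*x - 1) dx ∧ dy ∧ dz; div F = -9*x - 1

For a 2-form in R^3 of the form above, applying d gives a 3-form with coefficient ∂P/∂x + ∂Q/∂y + ∂R/∂z:
  ∂P/∂x = -6*x
  ∂Q/∂y = -1
  ∂R/∂z = -3*x
Sum = -9*x - 1, which is exactly div F.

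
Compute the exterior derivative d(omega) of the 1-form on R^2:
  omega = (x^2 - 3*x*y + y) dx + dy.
d(omega) = (3*x - 1) dx ∧ dy

For a 1-form omega = sum_i f_i dx_i, the exterior derivative is
  d(omega) = sum_{i < j} (∂f_j/∂x_i - ∂f_i/∂x_j) dx_i ∧ dx_j.
  coefficient of dx ∧ dy: ∂f_2/∂x - ∂f_1/∂y = ∂(1)/∂x - ∂(x^2 - 3*x*y + y)/∂y = 3*x - 1
Assembling: d(omega) = (3*x - 1) dx ∧ dy.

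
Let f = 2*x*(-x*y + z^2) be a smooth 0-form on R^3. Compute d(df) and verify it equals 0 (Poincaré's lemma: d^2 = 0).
d(df) = 0

Step 1: df = sum_i (∂f/∂x_i) dx_i = (-4*x*y + 2*z^2) dx + (-2*x^2) dy + (4*x*z) dz.
Step 2: Apply d again. Using the 1-form formula, the coefficient of dx ∧ dy in d(df) is ∂^2 f/∂x ∂y - ∂^2 f/∂y ∂x = (-4*x) - (-4*x) = 0 (equality of mixed partials for smooth f).
Similarly for dx ∧ dz and dy ∧ dz — all coefficients vanish. So d(df) = 0.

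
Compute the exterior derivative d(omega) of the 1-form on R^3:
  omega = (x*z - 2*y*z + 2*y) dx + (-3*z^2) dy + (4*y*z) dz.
d(omega) = (2*z - 2) dx ∧ dy + (-x + 2*y) dx ∧ dz + (10*z) dy ∧ dz

For a 1-form omega = sum_i f_i dx_i, the exterior derivative is
  d(omega) = sum_{i < j} (∂f_j/∂x_i - ∂f_i/∂x_j) dx_i ∧ dx_j.
  coefficient of dx ∧ dy: ∂f_2/∂x - ∂f_1/∂y = ∂(-3*z^2)/∂x - ∂(x*z - 2*y*z + 2*y)/∂y = 2*z - 2
  coefficient of dx ∧ dz: ∂f_3/∂x - ∂f_1/∂z = ∂(4*y*z)/∂x - ∂(x*z - 2*y*z + 2*y)/∂z = -x + 2*y
  coefficient of dy ∧ dz: ∂f_3/∂y - ∂f_2/∂z = ∂(4*y*z)/∂y - ∂(-3*z^2)/∂z = 10*z
Assembling: d(omega) = (2*z - 2) dx ∧ dy + (-x + 2*y) dx ∧ dz + (10*z) dy ∧ dz.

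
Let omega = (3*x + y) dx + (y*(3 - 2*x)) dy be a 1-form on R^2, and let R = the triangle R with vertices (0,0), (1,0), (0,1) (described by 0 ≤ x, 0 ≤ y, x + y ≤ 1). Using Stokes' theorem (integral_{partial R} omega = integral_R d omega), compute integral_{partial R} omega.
integral_(partial R) omega = -5/6

Stokes: integral_partial_R omega = integral_R d omega with d omega = (∂Q/∂x - ∂P/∂y) dx ∧ dy.
  ∂Q/∂x = -2*y
  ∂P/∂y = 1
  integrand = ∂Q/∂x - ∂P/∂y = -2*y - 1.
Integrating over R: integral_0^1 integral_0^{1-x} (-2*y - 1) dy dx = -5/6.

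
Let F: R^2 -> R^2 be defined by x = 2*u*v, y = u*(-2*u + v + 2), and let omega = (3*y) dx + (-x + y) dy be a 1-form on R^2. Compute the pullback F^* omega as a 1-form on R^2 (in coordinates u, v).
F^* omega = (u*(8*u^2 - 10*u*v - 12*u + 5*v^2 + 12*v + 4)) du + (u^2*(-14*u + 5*v + 14)) dv

Using F^*(f dg) = (f ∘ F) d(g ∘ F), substitute each coordinate x_i by F_i(u, v) in f_i, and replace dx_i by d F_i = (∂F_i/∂u) du + (∂F_i/∂v) dv.
  For the x component: f_1(F) = 3*u*(-2*u + v + 2); d F_1 = (2*v) du + (2*u) dv
  For the y component: f_2(F) = u*(-2*u - v + 2); d F_2 = (-4*u + v + 2) du + (u) dv
Combining and collecting du, dv coefficients:
  coeff of du: u*(8*u^2 - 10*u*v - 12*u + 5*v^2 + 12*v + 4)
  coeff of dv: u^2*(-14*u + 5*v + 14)
F^* omega = (u*(8*u^2 - 10*u*v - 12*u + 5*v^2 + 12*v + 4)) du + (u^2*(-14*u + 5*v + 14)) dv.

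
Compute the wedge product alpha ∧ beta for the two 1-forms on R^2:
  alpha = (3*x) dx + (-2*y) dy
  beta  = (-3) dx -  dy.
alpha ∧ beta = (-3*x - 6*y) dx ∧ dy

Distribute the wedge, using dx_i ∧ dx_j = -dx_j ∧ dx_i and dx_i ∧ dx_i = 0. For each pair (i, j) with i < j, the coefficient of dx_i ∧ dx_j in alpha ∧ beta is (alpha_i * beta_j - alpha_j * beta_i). Collecting: alpha ∧ beta = (-3*x - 6*y) dx ∧ dy.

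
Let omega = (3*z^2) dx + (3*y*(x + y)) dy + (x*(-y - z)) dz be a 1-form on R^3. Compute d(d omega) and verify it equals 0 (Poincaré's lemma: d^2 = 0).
d(d omega) = 0

Step 1: d omega = sum_{i<j} (∂f_j/∂x_i - ∂f_i/∂x_j) dx_i ∧ dx_j:
  coeff of dx ∧ dy: 3*y
  coeff of dx ∧ dz: -y - 7*z
  coeff of dy ∧ dz: -x
Step 2: Apply d again to each 2-form coefficient. The only possible 3-form in R^3 is dx ∧ dy ∧ dz, with coefficient
  ∂(coeff of dy∧dz)/∂x - ∂(coeff of dx∧dz)/∂y + ∂(coeff of dx∧dy)/∂z
  = ∂/∂x (-x) - ∂/∂y (-y - 7*z) + ∂/∂z (3*y).
Each of these terms simplifies to sums of mixed partials that cancel in pairs. The result is 0 (by equality of mixed partials for smooth functions — Schwarz / Clairaut).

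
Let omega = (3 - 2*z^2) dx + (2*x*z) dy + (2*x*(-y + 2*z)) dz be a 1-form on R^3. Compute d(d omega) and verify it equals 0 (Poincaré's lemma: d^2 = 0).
d(d omega) = 0

Step 1: d omega = sum_{i<j} (∂f_j/∂x_i - ∂f_i/∂x_j) dx_i ∧ dx_j:
  coeff of dx ∧ dy: 2*z
  coeff of dx ∧ dz: -2*y + 8*z
  coeff of dy ∧ dz: -4*x
Step 2: Apply d again to each 2-form coefficient. The only possible 3-form in R^3 is dx ∧ dy ∧ dz, with coefficient
  ∂(coeff of dy∧dz)/∂x - ∂(coeff of dx∧dz)/∂y + ∂(coeff of dx∧dy)/∂z
  = ∂/∂x (-4*x) - ∂/∂y (-2*y + 8*z) + ∂/∂z (2*z).
Each of these terms simplifies to sums of mixed partials that cancel in pairs. The result is 0 (by equality of mixed partials for smooth functions — Schwarz / Clairaut).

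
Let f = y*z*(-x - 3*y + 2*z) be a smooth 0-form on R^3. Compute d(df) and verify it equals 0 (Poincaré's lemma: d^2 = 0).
d(df) = 0

Step 1: df = sum_i (∂f/∂x_i) dx_i = (-y*z) dx + (z*(-x - 6*y + 2*z)) dy + (y*(-x - 3*y + 4*z)) dz.
Step 2: Apply d again. Using the 1-form formula, the coefficient of dx ∧ dy in d(df) is ∂^2 f/∂x ∂y - ∂^2 f/∂y ∂x = (-z) - (-z) = 0 (equality of mixed partials for smooth f).
Similarly for dx ∧ dz and dy ∧ dz — all coefficients vanish. So d(df) = 0.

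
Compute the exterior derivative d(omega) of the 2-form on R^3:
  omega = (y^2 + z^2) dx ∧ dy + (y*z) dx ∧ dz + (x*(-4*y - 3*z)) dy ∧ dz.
d(omega) = (-4*y - 2*z) dx ∧ dy ∧ dz

For a 2-form omega = sum_{i<j} g_{ij} dx_i ∧ dx_j, the exterior derivative is
  d(omega) = sum_{i<j} d(g_{ij}) ∧ dx_i ∧ dx_j = sum_{i<j, k} (∂g_{ij}/∂x_k) dx_k ∧ dx_i ∧ dx_j.
Expand each term, using dx_k ∧ dx_i ∧ dx_j = sgn(permutation) dx_{(a)} ∧ dx_{(b)} ∧ dx_{(c)} with (a < b < c) sorted:
  d(y^2 + z^2) includes (∂/∂z)(y^2 + z^2) dz = (2*z) dz, which multiplied by dx ∧ dy gives (2*z) dx ∧ dy ∧ dz
  d(y*z) includes (∂/∂y)(y*z) dy = (z) dy, which multiplied by dx ∧ dz gives (-z) dx ∧ dy ∧ dz
  d(x*(-4*y - 3*z)) includes (∂/∂x)(x*(-4*y - 3*z)) dx = (-4*y - 3*z) dx, which multiplied by dy ∧ dz gives (-4*y - 3*z) dx ∧ dy ∧ dz
Collecting like 3-forms: d(omega) = (-4*y - 2*z) dx ∧ dy ∧ dz.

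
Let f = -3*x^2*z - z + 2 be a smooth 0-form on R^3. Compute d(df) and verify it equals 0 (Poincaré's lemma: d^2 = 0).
d(df) = 0

Step 1: df = sum_i (∂f/∂x_i) dx_i = (-6*x*z) dx + (0) dy + (-3*x^2 - 1) dz.
Step 2: Apply d again. Using the 1-form formula, the coefficient of dx ∧ dy in d(df) is ∂^2 f/∂x ∂y - ∂^2 f/∂y ∂x = (0) - (0) = 0 (equality of mixed partials for smooth f).
Similarly for dx ∧ dz and dy ∧ dz — all coefficients vanish. So d(df) = 0.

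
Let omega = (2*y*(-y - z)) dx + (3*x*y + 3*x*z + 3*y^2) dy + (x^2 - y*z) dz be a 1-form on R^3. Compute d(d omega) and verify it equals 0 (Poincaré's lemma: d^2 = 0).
d(d omega) = 0

Step 1: d omega = sum_{i<j} (∂f_j/∂x_i - ∂f_i/∂x_j) dx_i ∧ dx_j:
  coeff of dx ∧ dy: 7*y + 5*z
  coeff of dx ∧ dz: 2*x + 2*y
  coeff of dy ∧ dz: -3*x - z
Step 2: Apply d again to each 2-form coefficient. The only possible 3-form in R^3 is dx ∧ dy ∧ dz, with coefficient
  ∂(coeff of dy∧dz)/∂x - ∂(coeff of dx∧dz)/∂y + ∂(coeff of dx∧dy)/∂z
  = ∂/∂x (-3*x - z) - ∂/∂y (2*x + 2*y) + ∂/∂z (7*y + 5*z).
Each of these terms simplifies to sums of mixed partials that cancel in pairs. The result is 0 (by equality of mixed partials for smooth functions — Schwarz / Clairaut).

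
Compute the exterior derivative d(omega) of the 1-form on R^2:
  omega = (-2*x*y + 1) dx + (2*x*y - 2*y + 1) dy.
d(omega) = (2*x + 2*y) dx ∧ dy

For a 1-form omega = sum_i f_i dx_i, the exterior derivative is
  d(omega) = sum_{i < j} (∂f_j/∂x_i - ∂f_i/∂x_j) dx_i ∧ dx_j.
  coefficient of dx ∧ dy: ∂f_2/∂x - ∂f_1/∂y = ∂(2*x*y - 2*y + 1)/∂x - ∂(-2*x*y + 1)/∂y = 2*x + 2*y
Assembling: d(omega) = (2*x + 2*y) dx ∧ dy.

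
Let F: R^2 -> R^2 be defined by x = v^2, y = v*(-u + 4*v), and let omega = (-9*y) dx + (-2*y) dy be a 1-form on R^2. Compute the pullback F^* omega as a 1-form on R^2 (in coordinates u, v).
F^* omega = (2*v^2*(-u + 4*v)) du + (2*v*(-u^2 + 21*u*v - 68*v^2)) dv

Using F^*(f dg) = (f ∘ F) d(g ∘ F), substitute each coordinate x_i by F_i(u, v) in f_i, and replace dx_i by d F_i = (∂F_i/∂u) du + (∂F_i/∂v) dv.
  For the x component: f_1(F) = 9*v*(u - 4*v); d F_1 = (0) du + (2*v) dv
  For the y component: f_2(F) = 2*v*(u - 4*v); d F_2 = (-v) du + (-u + 8*v) dv
Combining and collecting du, dv coefficients:
  coeff of du: 2*v^2*(-u + 4*v)
  coeff of dv: 2*v*(-u^2 + 21*u*v - 68*v^2)
F^* omega = (2*v^2*(-u + 4*v)) du + (2*v*(-u^2 + 21*u*v - 68*v^2)) dv.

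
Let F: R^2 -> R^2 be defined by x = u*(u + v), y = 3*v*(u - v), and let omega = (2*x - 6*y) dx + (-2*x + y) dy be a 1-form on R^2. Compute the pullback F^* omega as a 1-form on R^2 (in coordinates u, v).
F^* omega = (4*u^3 - 36*u^2*v + 23*u*v^2 + 9*v^3) du + (-4*u^3 - u^2*v + 3*u*v^2 + 18*v^3) dv

Using F^*(f dg) = (f ∘ F) d(g ∘ F), substitute each coordinate x_i by F_i(u, v) in f_i, and replace dx_i by d F_i = (∂F_i/∂u) du + (∂F_i/∂v) dv.
  For the x component: f_1(F) = 2*u^2 - 16*u*v + 18*v^2; d F_1 = (2*u + v) du + (u) dv
  For the y component: f_2(F) = -2*u^2 + u*v - 3*v^2; d F_2 = (3*v) du + (3*u - 6*v) dv
Combining and collecting du, dv coefficients:
  coeff of du: 4*u^3 - 36*u^2*v + 23*u*v^2 + 9*v^3
  coeff of dv: -4*u^3 - u^2*v + 3*u*v^2 + 18*v^3
F^* omega = (4*u^3 - 36*u^2*v + 23*u*v^2 + 9*v^3) du + (-4*u^3 - u^2*v + 3*u*v^2 + 18*v^3) dv.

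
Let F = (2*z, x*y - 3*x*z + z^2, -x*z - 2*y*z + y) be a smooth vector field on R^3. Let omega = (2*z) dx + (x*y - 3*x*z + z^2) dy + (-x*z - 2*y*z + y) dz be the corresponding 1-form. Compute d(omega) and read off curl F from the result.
d(omega) = (3*x - 4*z + 1) dy ∧ dz + (z + 2) dz ∧ dx + (y - 3*z) dx ∧ dy; curl F = (3*x - 4*z + 1, z + 2, y - 3*z)

d omega = sum_{i<j} (∂f_j/∂x_i - ∂f_i/∂x_j) dx_i ∧ dx_j. Under the identification (dy ∧ dz, dz ∧ dx, dx ∧ dy) ↔ (e_x, e_y, e_z), the coefficients are exactly the components of curl F. Compute:
  ∂R/∂y - ∂Q/∂z = (1 - 2*z) - (-3*x + 2*z) = 3*x - 4*z + 1
  ∂P/∂z - ∂R/∂x = (2) - (-z) = z + 2
  ∂Q/∂x - ∂P/∂y = (y - 3*z) - (0) = y - 3*z.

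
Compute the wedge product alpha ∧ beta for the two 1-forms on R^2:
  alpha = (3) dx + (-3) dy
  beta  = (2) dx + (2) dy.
alpha ∧ beta = (12) dx ∧ dy

Distribute the wedge, using dx_i ∧ dx_j = -dx_j ∧ dx_i and dx_i ∧ dx_i = 0. For each pair (i, j) with i < j, the coefficient of dx_i ∧ dx_j in alpha ∧ beta is (alpha_i * beta_j - alpha_j * beta_i). Collecting: alpha ∧ beta = (12) dx ∧ dy.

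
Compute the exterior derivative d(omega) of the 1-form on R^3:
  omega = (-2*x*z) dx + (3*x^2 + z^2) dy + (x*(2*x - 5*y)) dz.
d(omega) = (6*x) dx ∧ dy + (6*x - 5*y) dx ∧ dz + (-5*x - 2*z) dy ∧ dz

For a 1-form omega = sum_i f_i dx_i, the exterior derivative is
  d(omega) = sum_{i < j} (∂f_j/∂x_i - ∂f_i/∂x_j) dx_i ∧ dx_j.
  coefficient of dx ∧ dy: ∂f_2/∂x - ∂f_1/∂y = ∂(3*x^2 + z^2)/∂x - ∂(-2*x*z)/∂y = 6*x
  coefficient of dx ∧ dz: ∂f_3/∂x - ∂f_1/∂z = ∂(x*(2*x - 5*y))/∂x - ∂(-2*x*z)/∂z = 6*x - 5*y
  coefficient of dy ∧ dz: ∂f_3/∂y - ∂f_2/∂z = ∂(x*(2*x - 5*y))/∂y - ∂(3*x^2 + z^2)/∂z = -5*x - 2*z
Assembling: d(omega) = (6*x) dx ∧ dy + (6*x - 5*y) dx ∧ dz + (-5*x - 2*z) dy ∧ dz.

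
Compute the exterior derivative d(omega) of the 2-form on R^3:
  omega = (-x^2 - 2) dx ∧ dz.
d(omega) = 0

For a 2-form omega = sum_{i<j} g_{ij} dx_i ∧ dx_j, the exterior derivative is
  d(omega) = sum_{i<j} d(g_{ij}) ∧ dx_i ∧ dx_j = sum_{i<j, k} (∂g_{ij}/∂x_k) dx_k ∧ dx_i ∧ dx_j.
Expand each term, using dx_k ∧ dx_i ∧ dx_j = sgn(permutation) dx_{(a)} ∧ dx_{(b)} ∧ dx_{(c)} with (a < b < c) sorted:

Collecting like 3-forms: d(omega) = 0.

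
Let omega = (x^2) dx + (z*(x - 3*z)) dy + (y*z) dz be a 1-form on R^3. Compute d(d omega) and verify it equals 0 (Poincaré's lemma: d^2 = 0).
d(d omega) = 0

Step 1: d omega = sum_{i<j} (∂f_j/∂x_i - ∂f_i/∂x_j) dx_i ∧ dx_j:
  coeff of dx ∧ dy: z
  coeff of dx ∧ dz: 0
  coeff of dy ∧ dz: -x + 7*z
Step 2: Apply d again to each 2-form coefficient. The only possible 3-form in R^3 is dx ∧ dy ∧ dz, with coefficient
  ∂(coeff of dy∧dz)/∂x - ∂(coeff of dx∧dz)/∂y + ∂(coeff of dx∧dy)/∂z
  = ∂/∂x (-x + 7*z) - ∂/∂y (0) + ∂/∂z (z).
Each of these terms simplifies to sums of mixed partials that cancel in pairs. The result is 0 (by equality of mixed partials for smooth functions — Schwarz / Clairaut).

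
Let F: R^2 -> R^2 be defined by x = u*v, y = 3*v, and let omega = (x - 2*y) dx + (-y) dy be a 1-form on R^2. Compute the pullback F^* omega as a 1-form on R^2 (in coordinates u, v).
F^* omega = (v^2*(u - 6)) du + (v*(u^2 - 6*u - 9)) dv

Using F^*(f dg) = (f ∘ F) d(g ∘ F), substitute each coordinate x_i by F_i(u, v) in f_i, and replace dx_i by d F_i = (∂F_i/∂u) du + (∂F_i/∂v) dv.
  For the x component: f_1(F) = v*(u - 6); d F_1 = (v) du + (u) dv
  For the y component: f_2(F) = -3*v; d F_2 = (0) du + (3) dv
Combining and collecting du, dv coefficients:
  coeff of du: v^2*(u - 6)
  coeff of dv: v*(u^2 - 6*u - 9)
F^* omega = (v^2*(u - 6)) du + (v*(u^2 - 6*u - 9)) dv.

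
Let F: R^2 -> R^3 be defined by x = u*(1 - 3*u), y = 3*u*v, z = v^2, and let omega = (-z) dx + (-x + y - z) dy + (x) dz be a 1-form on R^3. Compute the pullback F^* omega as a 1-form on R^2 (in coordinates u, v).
F^* omega = (v*(9*u^2 + 15*u*v - 3*u - 3*v^2 - v)) du + (u*(9*u^2 + 3*u*v - 3*u - 3*v^2 + 2*v)) dv

Using F^*(f dg) = (f ∘ F) d(g ∘ F), substitute each coordinate x_i by F_i(u, v) in f_i, and replace dx_i by d F_i = (∂F_i/∂u) du + (∂F_i/∂v) dv.
  For the x component: f_1(F) = -v^2; d F_1 = (1 - 6*u) du + (0) dv
  For the y component: f_2(F) = 3*u^2 + 3*u*v - u - v^2; d F_2 = (3*v) du + (3*u) dv
  For the z component: f_3(F) = u*(1 - 3*u); d F_3 = (0) du + (2*v) dv
Combining and collecting du, dv coefficients:
  coeff of du: v*(9*u^2 + 15*u*v - 3*u - 3*v^2 - v)
  coeff of dv: u*(9*u^2 + 3*u*v - 3*u - 3*v^2 + 2*v)
F^* omega = (v*(9*u^2 + 15*u*v - 3*u - 3*v^2 - v)) du + (u*(9*u^2 + 3*u*v - 3*u - 3*v^2 + 2*v)) dv.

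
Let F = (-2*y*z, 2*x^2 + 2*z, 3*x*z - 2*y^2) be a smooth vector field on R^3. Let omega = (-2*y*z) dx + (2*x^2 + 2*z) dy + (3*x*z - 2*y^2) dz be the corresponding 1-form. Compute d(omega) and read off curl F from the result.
d(omega) = (-4*y - 2) dy ∧ dz + (-2*y - 3*z) dz ∧ dx + (4*x + 2*z) dx ∧ dy; curl F = (-4*y - 2, -2*y - 3*z, 4*x + 2*z)

d omega = sum_{i<j} (∂f_j/∂x_i - ∂f_i/∂x_j) dx_i ∧ dx_j. Under the identification (dy ∧ dz, dz ∧ dx, dx ∧ dy) ↔ (e_x, e_y, e_z), the coefficients are exactly the components of curl F. Compute:
  ∂R/∂y - ∂Q/∂z = (-4*y) - (2) = -4*y - 2
  ∂P/∂z - ∂R/∂x = (-2*y) - (3*z) = -2*y - 3*z
  ∂Q/∂x - ∂P/∂y = (4*x) - (-2*z) = 4*x + 2*z.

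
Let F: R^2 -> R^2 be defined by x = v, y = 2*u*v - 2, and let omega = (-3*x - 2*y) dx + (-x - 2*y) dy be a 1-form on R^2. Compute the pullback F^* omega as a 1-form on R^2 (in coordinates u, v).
F^* omega = (2*v*(-4*u*v - v + 4)) du + (-8*u^2*v - 6*u*v + 8*u - 3*v + 4) dv

Using F^*(f dg) = (f ∘ F) d(g ∘ F), substitute each coordinate x_i by F_i(u, v) in f_i, and replace dx_i by d F_i = (∂F_i/∂u) du + (∂F_i/∂v) dv.
  For the x component: f_1(F) = -4*u*v - 3*v + 4; d F_1 = (0) du + (1) dv
  For the y component: f_2(F) = -4*u*v - v + 4; d F_2 = (2*v) du + (2*u) dv
Combining and collecting du, dv coefficients:
  coeff of du: 2*v*(-4*u*v - v + 4)
  coeff of dv: -8*u^2*v - 6*u*v + 8*u - 3*v + 4
F^* omega = (2*v*(-4*u*v - v + 4)) du + (-8*u^2*v - 6*u*v + 8*u - 3*v + 4) dv.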